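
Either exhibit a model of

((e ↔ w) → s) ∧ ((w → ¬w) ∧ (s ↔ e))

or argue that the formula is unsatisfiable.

w = False; e = True; s = True

  (e ↔ w) → s = True
    e ↔ w = False
  (w → ¬w) ∧ (s ↔ e) = True
    w → ¬w = True
      ¬w = True
    s ↔ e = True
Both conjuncts True, so the formula holds.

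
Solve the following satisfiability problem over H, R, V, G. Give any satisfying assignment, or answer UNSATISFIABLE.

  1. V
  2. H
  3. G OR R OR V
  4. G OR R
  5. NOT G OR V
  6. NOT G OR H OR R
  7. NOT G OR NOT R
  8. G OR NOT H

Unit clause (V) forces V = True.
Unit clause (H) forces H = True.
In (G OR NOT H) only G is left, so G = True.
In (NOT G OR NOT R) only NOT R is left, so R = False.
Check each clause:
  (V): V holds.
  (H): H holds.
  (G OR R OR V): G holds.
  (G OR R): G holds.
  (NOT G OR V): V holds.
  (NOT G OR H OR R): H holds.
  (NOT G OR NOT R): NOT R holds.
  (G OR NOT H): G holds.
All clauses satisfied.

H = True, R = False, V = True, G = True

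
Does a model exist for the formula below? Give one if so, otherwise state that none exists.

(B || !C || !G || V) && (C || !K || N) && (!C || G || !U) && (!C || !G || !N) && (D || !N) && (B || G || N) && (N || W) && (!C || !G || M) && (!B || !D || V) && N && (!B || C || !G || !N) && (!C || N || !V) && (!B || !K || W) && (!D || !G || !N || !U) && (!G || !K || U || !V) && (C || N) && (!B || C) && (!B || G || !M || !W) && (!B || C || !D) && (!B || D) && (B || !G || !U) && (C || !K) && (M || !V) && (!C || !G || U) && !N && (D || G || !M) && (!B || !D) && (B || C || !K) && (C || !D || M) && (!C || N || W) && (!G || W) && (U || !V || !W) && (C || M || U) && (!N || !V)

The formula is unsatisfiable.

Case N = True:
  Clause (!N) is falsified — contradiction.
Case N = False:
  Clause (N) is falsified — contradiction.
Both cases fail, so the formula is unsatisfiable.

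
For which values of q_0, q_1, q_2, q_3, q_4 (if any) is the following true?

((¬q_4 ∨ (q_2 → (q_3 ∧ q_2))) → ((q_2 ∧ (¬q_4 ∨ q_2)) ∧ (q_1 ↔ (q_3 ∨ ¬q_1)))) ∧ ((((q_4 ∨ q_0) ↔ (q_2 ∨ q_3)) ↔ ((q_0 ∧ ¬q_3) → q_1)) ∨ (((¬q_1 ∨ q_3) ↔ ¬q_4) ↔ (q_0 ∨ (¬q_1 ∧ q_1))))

q_0 = True; q_1 = True; q_2 = True; q_3 = True; q_4 = True

  (¬q_4 ∨ (q_2 → (q_3 ∧ q_2))) → ((q_2 ∧ (¬q_4 ∨ q_2)) ∧ (q_1 ↔ (q_3 ∨ ¬q_1))) = True
    ¬q_4 ∨ (q_2 → (q_3 ∧ q_2)) = True
      ¬q_4 = False
      q_2 → (q_3 ∧ q_2) = True
        q_3 ∧ q_2 = True
    (q_2 ∧ (¬q_4 ∨ q_2)) ∧ (q_1 ↔ (q_3 ∨ ¬q_1)) = True
      q_2 ∧ (¬q_4 ∨ q_2) = True
        ¬q_4 ∨ q_2 = True
          ¬q_4 = False
      q_1 ↔ (q_3 ∨ ¬q_1) = True
        q_3 ∨ ¬q_1 = True
          ¬q_1 = False
  (((q_4 ∨ q_0) ↔ (q_2 ∨ q_3)) ↔ ((q_0 ∧ ¬q_3) → q_1)) ∨ (((¬q_1 ∨ q_3) ↔ ¬q_4) ↔ (q_0 ∨ (¬q_1 ∧ q_1))) = True
    ((q_4 ∨ q_0) ↔ (q_2 ∨ q_3)) ↔ ((q_0 ∧ ¬q_3) → q_1) = True
      (q_4 ∨ q_0) ↔ (q_2 ∨ q_3) = True
        q_4 ∨ q_0 = True
        q_2 ∨ q_3 = True
      (q_0 ∧ ¬q_3) → q_1 = True
        q_0 ∧ ¬q_3 = False
          ¬q_3 = False
    ((¬q_1 ∨ q_3) ↔ ¬q_4) ↔ (q_0 ∨ (¬q_1 ∧ q_1)) = False
      (¬q_1 ∨ q_3) ↔ ¬q_4 = False
        ¬q_1 ∨ q_3 = True
          ¬q_1 = False
        ¬q_4 = False
      q_0 ∨ (¬q_1 ∧ q_1) = True
        ¬q_1 ∧ q_1 = False
          ¬q_1 = False
Both conjuncts True, so the formula holds.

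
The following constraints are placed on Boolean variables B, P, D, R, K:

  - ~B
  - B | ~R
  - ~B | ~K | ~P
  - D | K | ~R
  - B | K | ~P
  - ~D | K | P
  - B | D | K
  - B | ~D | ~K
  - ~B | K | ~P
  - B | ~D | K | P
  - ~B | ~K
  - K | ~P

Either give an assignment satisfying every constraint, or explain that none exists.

B = False, P = False, D = False, R = False, K = True

Unit clause (~B) forces B = False.
In (B | ~R) only ~R is left, so R = False.
Set P = False.
Try D = True:
  (~D | K | P) forces K = True.
  clause (B | ~D | ~K) is falsified — backtrack.
So D = False.
  then (B | D | K) forces K = True.
All clauses satisfied.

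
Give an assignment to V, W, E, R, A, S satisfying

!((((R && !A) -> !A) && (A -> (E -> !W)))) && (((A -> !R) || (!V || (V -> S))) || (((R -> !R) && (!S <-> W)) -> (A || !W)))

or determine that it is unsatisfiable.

V = False, W = True, E = True, R = True, A = True, S = True

  !((((R && !A) -> !A) && (A -> (E -> !W)))) = True
    ((R && !A) -> !A) && (A -> (E -> !W)) = False
      (R && !A) -> !A = True
        R && !A = False
          !A = False
        !A = False
      A -> (E -> !W) = False
        E -> !W = False
          !W = False
  ((A -> !R) || (!V || (V -> S))) || (((R -> !R) && (!S <-> W)) -> (A || !W)) = True
    (A -> !R) || (!V || (V -> S)) = True
      A -> !R = False
        !R = False
      !V || (V -> S) = True
        !V = True
        V -> S = True
    ((R -> !R) && (!S <-> W)) -> (A || !W) = True
      (R -> !R) && (!S <-> W) = False
        R -> !R = False
          !R = False
        !S <-> W = False
          !S = False
      A || !W = True
        !W = False
Both conjuncts True, so the formula holds.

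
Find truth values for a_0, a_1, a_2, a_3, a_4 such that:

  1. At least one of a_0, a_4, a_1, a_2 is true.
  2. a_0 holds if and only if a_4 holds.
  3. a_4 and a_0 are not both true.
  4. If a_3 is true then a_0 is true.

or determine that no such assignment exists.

a_0 = False; a_1 = True; a_2 = False; a_3 = False; a_4 = False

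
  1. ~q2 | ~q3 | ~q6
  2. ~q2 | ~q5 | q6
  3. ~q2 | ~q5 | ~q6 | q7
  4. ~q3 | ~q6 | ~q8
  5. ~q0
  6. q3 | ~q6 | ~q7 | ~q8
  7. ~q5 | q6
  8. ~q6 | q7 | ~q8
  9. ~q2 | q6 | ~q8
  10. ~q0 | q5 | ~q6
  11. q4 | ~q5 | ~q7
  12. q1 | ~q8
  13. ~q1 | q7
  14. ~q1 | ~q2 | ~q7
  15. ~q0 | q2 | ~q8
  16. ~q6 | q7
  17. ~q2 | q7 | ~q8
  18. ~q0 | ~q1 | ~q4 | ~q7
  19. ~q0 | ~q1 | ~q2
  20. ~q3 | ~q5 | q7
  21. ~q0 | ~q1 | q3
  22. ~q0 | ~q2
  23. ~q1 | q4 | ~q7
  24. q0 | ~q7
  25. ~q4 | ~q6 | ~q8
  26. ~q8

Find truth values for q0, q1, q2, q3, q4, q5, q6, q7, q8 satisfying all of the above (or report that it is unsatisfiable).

Unit clause (~q0) forces q0 = False.
In (q0 | ~q7) only ~q7 is left, so q7 = False.
Unit clause (~q8) forces q8 = False.
In (~q1 | q7) only ~q1 is left, so q1 = False.
In (~q6 | q7) only ~q6 is left, so q6 = False.
In (~q5 | q6) only ~q5 is left, so q5 = False.
Set q2 = True.
Set q3 = False.
Set q4 = True.
All clauses satisfied.

q0: False, q1: False, q2: True, q3: False, q4: True, q5: False, q6: False, q7: False, q8: False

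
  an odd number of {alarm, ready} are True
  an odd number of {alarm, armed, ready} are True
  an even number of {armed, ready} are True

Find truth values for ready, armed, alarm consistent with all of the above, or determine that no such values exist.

ready: False, armed: False, alarm: True

{alarm, ready}: 1 true → odd ✓
{alarm, armed, ready}: 1 true → odd ✓
{armed, ready}: 0 true → even ✓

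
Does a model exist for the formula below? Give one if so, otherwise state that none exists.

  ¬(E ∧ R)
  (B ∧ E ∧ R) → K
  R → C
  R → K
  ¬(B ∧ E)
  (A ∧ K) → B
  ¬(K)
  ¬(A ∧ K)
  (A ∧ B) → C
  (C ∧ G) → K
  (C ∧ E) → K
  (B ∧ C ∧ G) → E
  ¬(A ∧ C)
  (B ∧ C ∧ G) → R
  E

Unit clause (¬K) forces K = False.
Unit clause (E) forces E = True.
In (¬E ∨ ¬R) only ¬R is left, so R = False.
In (¬C ∨ ¬E ∨ K) only ¬C is left, so C = False.
In (¬B ∨ ¬E) only ¬B is left, so B = False.
Set G = False.
Set A = True.
All clauses satisfied.

G: False; B: False; K: False; R: False; E: True; A: True; C: False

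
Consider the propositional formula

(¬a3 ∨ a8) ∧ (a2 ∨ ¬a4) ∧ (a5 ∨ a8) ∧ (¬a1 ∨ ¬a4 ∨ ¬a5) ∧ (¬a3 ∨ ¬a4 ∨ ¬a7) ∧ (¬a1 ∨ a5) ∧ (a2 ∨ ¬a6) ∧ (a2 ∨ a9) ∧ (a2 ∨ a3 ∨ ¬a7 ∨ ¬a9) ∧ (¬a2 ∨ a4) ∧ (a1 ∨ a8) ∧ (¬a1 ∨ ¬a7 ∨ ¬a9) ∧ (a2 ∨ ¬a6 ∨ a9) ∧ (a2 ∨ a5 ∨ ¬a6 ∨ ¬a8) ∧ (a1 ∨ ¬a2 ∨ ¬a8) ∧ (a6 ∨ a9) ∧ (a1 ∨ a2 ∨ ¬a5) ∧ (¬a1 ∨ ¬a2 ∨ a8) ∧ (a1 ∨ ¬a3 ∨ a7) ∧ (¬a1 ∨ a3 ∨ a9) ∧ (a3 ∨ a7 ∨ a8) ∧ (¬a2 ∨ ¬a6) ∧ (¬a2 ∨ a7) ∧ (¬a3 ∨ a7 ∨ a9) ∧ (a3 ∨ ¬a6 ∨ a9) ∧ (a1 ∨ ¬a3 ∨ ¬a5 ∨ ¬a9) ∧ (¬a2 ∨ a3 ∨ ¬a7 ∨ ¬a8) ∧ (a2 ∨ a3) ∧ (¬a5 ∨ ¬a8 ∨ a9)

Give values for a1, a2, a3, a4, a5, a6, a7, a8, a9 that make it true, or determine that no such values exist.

a1 = True; a2 = False; a3 = True; a4 = False; a5 = True; a6 = False; a7 = False; a8 = True; a9 = True

Set a1 = True.
  then (¬a1 ∨ a5) forces a5 = True.
  then (¬a1 ∨ ¬a4 ∨ ¬a5) forces a4 = False.
  then (¬a2 ∨ a4) forces a2 = False.
  then (a2 ∨ a3) forces a3 = True.
  then (¬a3 ∨ a8) forces a8 = True.
  then (a2 ∨ ¬a6) forces a6 = False.
  then (a2 ∨ a9) forces a9 = True.
  then (¬a1 ∨ ¬a7 ∨ ¬a9) forces a7 = False.
All clauses satisfied.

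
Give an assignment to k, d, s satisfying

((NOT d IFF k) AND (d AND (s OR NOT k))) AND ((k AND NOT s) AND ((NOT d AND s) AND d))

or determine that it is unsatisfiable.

Case d = True: the conjunct NOT d is False.
Case d = False: the conjunct d is False.
Both cases fail — unsatisfiable.

No satisfying assignment exists.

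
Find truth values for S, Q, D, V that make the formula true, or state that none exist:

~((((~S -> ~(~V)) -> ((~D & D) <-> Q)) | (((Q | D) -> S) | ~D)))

S=F; Q=T; D=T; V=T

  ~((((~S -> ~(~V)) -> ((~D & D) <-> Q)) | (((Q | D) -> S) | ~D))) = True
    ((~S -> ~(~V)) -> ((~D & D) <-> Q)) | (((Q | D) -> S) | ~D) = False
      (~S -> ~(~V)) -> ((~D & D) <-> Q) = False
        ~S -> ~(~V) = True
          ~S = True
          ~(~V) = True
            ~V = False
        (~D & D) <-> Q = False
          ~D & D = False
            ~D = False
      ((Q | D) -> S) | ~D = False
        (Q | D) -> S = False
          Q | D = True
        ~D = False
The formula evaluates to True.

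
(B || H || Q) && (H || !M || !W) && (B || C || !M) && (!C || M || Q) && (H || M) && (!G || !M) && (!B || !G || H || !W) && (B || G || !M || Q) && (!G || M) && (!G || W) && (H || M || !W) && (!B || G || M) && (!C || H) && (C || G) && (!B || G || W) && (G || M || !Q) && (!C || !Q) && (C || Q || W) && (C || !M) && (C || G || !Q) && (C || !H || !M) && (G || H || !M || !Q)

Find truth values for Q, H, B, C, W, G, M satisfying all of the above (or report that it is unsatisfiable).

Q = False, H = True, B = True, C = True, W = True, G = False, M = True

Try Q = True:
  (!C || !Q) forces C = False.
  (C || G) forces G = True.
  (!G || !M) forces M = False.
  clause (!G || M) is falsified — backtrack.
So Q = False.
Set H = True.
Set B = True.
Try C = False:
  (C || G) forces G = True.
  (!G || !M) forces M = False.
  clause (!G || M) is falsified — backtrack.
So C = True.
  then (!C || M || Q) forces M = True.
  then (!G || !M) forces G = False.
  then (!B || G || W) forces W = True.
All clauses satisfied.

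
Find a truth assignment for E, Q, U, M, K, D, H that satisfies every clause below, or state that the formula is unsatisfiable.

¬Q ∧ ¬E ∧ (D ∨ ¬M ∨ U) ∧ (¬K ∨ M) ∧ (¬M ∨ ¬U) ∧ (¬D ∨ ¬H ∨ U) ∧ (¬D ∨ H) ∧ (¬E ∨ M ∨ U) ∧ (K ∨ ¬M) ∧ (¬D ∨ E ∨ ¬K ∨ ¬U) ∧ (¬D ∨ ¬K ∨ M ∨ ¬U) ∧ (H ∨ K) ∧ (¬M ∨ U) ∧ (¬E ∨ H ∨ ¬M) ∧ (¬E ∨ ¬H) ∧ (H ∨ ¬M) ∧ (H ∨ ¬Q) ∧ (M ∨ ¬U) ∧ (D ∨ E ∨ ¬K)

E=F, Q=F, U=F, M=F, K=F, D=F, H=T

Unit clause (¬Q) forces Q = False.
Unit clause (¬E) forces E = False.
Try U = True:
  (¬M ∨ ¬U) forces M = False.
  clause (M ∨ ¬U) is falsified — backtrack.
So U = False.
  then (¬M ∨ U) forces M = False.
  then (¬K ∨ M) forces K = False.
  then (H ∨ K) forces H = True.
  then (¬D ∨ ¬H ∨ U) forces D = False.
All clauses satisfied.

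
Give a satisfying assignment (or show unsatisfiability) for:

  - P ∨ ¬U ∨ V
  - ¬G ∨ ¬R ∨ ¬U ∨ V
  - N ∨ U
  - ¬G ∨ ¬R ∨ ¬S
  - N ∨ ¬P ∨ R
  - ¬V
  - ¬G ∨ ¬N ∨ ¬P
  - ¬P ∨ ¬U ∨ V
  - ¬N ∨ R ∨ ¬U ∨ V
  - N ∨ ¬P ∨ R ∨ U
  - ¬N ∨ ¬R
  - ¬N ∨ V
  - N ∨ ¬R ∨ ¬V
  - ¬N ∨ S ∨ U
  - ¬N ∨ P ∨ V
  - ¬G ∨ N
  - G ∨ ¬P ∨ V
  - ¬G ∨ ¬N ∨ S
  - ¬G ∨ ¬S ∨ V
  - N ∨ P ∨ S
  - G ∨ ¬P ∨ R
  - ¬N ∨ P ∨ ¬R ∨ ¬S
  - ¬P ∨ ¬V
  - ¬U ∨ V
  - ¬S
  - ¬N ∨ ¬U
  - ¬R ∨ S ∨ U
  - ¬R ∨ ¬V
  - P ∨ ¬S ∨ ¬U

Case V = True:
  Clause (¬V) is falsified — contradiction.
Case V = False:
  (¬N ∨ V) forces N = False.
  (N ∨ U) forces U = True.
  Clause (¬U ∨ V) is falsified — contradiction.
Both cases fail, so the formula is unsatisfiable.

No satisfying assignment exists.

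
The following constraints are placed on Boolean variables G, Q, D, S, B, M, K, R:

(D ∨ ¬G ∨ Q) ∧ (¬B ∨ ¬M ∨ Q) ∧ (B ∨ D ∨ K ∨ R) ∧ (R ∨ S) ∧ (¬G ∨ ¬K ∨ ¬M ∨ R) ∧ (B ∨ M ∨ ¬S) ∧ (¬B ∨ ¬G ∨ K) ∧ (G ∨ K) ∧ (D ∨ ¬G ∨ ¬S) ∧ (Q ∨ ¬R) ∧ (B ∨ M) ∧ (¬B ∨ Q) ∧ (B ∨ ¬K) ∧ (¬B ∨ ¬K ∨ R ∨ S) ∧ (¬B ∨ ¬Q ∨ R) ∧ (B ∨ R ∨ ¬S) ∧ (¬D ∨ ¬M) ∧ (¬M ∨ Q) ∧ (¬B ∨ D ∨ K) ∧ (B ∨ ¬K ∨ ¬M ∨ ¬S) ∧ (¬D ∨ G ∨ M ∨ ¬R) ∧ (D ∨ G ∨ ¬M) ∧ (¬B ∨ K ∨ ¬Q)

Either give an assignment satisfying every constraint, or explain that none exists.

G = True; Q = True; D = False; S = False; B = False; M = True; K = False; R = True

Set G = True.
Try Q = False:
  (D ∨ ¬G ∨ Q) forces D = True.
  (Q ∨ ¬R) forces R = False.
  (R ∨ S) forces S = True.
  (¬B ∨ Q) forces B = False.
  clause (B ∨ R ∨ ¬S) is falsified — backtrack.
So Q = True.
Set D = False.
  then (D ∨ ¬G ∨ ¬S) forces S = False.
  then (R ∨ S) forces R = True.
Set B = False.
  then (B ∨ M) forces M = True.
  then (B ∨ ¬K) forces K = False.
All clauses satisfied.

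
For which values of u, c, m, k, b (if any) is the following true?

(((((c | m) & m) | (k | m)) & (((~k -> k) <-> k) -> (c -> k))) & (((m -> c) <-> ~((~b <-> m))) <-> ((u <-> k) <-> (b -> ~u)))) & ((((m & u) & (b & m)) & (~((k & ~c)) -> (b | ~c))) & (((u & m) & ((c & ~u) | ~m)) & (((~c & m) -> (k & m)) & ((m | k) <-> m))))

UNSATISFIABLE

Case m = True: the formula simplifies to ((((~k -> k) <-> k) -> (c -> k)) & ((c <-> ~(~b)) <-> ((u <-> k) <-> (b -> ~u)))) & (((u & b) & (~((k & ~c)) -> (b | ~c))) & ((u & (c & ~u)) & (~c -> k))).
  u = True: the conjunct ~u is False.
  u = False: the conjunct u is False.
Case m = False: the conjunct m is False.
Both cases fail — unsatisfiable.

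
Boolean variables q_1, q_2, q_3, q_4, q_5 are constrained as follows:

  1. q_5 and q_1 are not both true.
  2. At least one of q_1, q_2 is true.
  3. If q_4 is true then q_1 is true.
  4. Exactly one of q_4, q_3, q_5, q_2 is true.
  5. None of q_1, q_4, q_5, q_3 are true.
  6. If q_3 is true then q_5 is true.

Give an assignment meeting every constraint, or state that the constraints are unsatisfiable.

q_1: False; q_2: True; q_3: False; q_4: False; q_5: False

  (1) q_5=F, q_1=F — not both ✓
  (2) {q_1, q_2}: 1 true — at least one ✓
  (3) q_4=F ⇒ q_1: vacuous ✓
  (4) {q_4, q_3, q_5, q_2}: 1 true — exactly one ✓
  (5) {q_1, q_4, q_5, q_3}: 0 true — none ✓
  (6) q_3=F ⇒ q_5: vacuous ✓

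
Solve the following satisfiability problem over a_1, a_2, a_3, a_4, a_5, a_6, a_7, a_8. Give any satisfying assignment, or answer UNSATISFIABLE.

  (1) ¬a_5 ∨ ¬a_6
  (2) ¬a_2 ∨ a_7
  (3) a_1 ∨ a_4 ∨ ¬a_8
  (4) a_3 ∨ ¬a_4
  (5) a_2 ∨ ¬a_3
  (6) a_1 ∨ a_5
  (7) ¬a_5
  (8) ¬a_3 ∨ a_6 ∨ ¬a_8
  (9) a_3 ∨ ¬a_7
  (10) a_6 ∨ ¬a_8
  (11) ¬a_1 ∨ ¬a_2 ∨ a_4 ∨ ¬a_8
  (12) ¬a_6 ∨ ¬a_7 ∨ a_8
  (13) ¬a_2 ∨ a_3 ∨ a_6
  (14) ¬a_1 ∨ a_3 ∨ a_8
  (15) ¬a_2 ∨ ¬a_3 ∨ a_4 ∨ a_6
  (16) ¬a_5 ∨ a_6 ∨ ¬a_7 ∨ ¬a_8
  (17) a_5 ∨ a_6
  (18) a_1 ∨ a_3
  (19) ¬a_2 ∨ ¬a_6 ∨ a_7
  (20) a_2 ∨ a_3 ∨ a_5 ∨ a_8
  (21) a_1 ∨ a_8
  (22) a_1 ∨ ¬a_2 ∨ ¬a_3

Unit clause (¬a_5) forces a_5 = False.
In (a_5 ∨ a_6) only a_6 is left, so a_6 = True.
In (a_1 ∨ a_5) only a_1 is left, so a_1 = True.
Set a_2 = True.
  then (¬a_2 ∨ a_7) forces a_7 = True.
  then (a_3 ∨ ¬a_7) forces a_3 = True.
  then (¬a_6 ∨ ¬a_7 ∨ a_8) forces a_8 = True.
  then (¬a_1 ∨ ¬a_2 ∨ a_4 ∨ ¬a_8) forces a_4 = True.
All clauses satisfied.

a_1: True, a_2: True, a_3: True, a_4: True, a_5: False, a_6: True, a_7: True, a_8: True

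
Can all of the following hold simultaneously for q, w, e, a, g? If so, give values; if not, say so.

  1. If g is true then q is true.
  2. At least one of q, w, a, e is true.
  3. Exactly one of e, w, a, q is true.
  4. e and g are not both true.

q: False, w: False, e: False, a: True, g: False

  (1) g=F ⇒ q: vacuous ✓
  (2) {q, w, a, e}: 1 true — at least one ✓
  (3) {e, w, a, q}: 1 true — exactly one ✓
  (4) e=F, g=F — not both ✓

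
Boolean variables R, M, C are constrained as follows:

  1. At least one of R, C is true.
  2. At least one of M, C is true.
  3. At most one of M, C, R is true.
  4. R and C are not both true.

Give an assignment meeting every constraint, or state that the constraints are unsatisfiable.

R = False, M = False, C = True

  (1) {R, C}: 1 true — at least one ✓
  (2) {M, C}: 1 true — at least one ✓
  (3) {M, C, R}: 1 true — at most one ✓
  (4) R=F, C=T — not both ✓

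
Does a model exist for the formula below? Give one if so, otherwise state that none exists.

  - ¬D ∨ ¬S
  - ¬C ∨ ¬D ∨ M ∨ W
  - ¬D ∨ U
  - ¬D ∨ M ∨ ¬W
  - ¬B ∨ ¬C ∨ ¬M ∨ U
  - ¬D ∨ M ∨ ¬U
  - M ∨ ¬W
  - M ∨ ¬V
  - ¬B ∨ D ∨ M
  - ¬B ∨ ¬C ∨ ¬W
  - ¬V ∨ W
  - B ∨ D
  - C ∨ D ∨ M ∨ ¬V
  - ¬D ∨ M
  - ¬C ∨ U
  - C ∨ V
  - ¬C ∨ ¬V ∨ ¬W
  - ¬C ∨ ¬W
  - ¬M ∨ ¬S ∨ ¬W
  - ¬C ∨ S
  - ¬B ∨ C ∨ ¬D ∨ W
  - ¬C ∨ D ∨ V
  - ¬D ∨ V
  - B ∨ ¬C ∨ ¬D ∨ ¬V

C: False, S: False, W: True, M: True, U: True, D: True, V: True, B: True

Set C = False.
  then (C ∨ V) forces V = True.
  then (M ∨ ¬V) forces M = True.
  then (¬V ∨ W) forces W = True.
  then (¬M ∨ ¬S ∨ ¬W) forces S = False.
Set U = True.
Set D = True.
Set B = True.
All clauses satisfied.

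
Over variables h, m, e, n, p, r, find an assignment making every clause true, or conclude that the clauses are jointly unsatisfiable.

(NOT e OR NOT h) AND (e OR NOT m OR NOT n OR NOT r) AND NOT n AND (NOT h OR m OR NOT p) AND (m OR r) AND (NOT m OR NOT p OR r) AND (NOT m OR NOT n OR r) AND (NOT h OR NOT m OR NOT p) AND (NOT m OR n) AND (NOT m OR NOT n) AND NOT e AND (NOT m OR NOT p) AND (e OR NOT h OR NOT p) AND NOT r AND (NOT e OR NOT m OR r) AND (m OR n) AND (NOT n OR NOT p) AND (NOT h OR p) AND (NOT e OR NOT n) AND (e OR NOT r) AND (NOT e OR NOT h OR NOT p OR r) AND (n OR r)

Case n = True:
  Clause (NOT n) is falsified — contradiction.
Case n = False:
  (NOT m OR n) forces m = False.
  Clause (m OR n) is falsified — contradiction.
Both cases fail, so the formula is unsatisfiable.

UNSATISFIABLE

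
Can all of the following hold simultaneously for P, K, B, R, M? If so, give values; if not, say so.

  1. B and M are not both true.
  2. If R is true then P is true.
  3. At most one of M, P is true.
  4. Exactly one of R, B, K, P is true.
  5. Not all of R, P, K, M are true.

P = False; K = False; B = True; R = False; M = False

  (1) B=T, M=F — not both ✓
  (2) R=F ⇒ P: vacuous ✓
  (3) {M, P}: 0 true — at most one ✓
  (4) {R, B, K, P}: 1 true — exactly one ✓
  (5) {R, P, K, M}: 0/4 true — not all ✓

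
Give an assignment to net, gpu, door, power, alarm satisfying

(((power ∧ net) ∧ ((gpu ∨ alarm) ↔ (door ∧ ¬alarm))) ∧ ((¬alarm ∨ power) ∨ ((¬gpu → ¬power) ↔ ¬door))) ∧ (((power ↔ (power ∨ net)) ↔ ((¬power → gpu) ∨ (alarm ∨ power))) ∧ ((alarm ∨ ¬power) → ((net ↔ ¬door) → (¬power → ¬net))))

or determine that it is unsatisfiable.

net = True, gpu = True, door = True, power = True, alarm = False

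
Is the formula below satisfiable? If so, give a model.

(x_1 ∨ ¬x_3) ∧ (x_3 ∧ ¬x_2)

x_1 = True; x_2 = False; x_3 = True

  x_1 ∨ ¬x_3 = True
    ¬x_3 = False
  x_3 ∧ ¬x_2 = True
    ¬x_2 = True
Both conjuncts True, so the formula holds.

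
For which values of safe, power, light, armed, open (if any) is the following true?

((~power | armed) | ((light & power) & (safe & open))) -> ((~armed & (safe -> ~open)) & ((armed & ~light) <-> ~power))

safe=T, power=T, light=F, armed=F, open=F

  ((~power | armed) | ((light & power) & (safe & open))) -> ((~armed & (safe -> ~open)) & ((armed & ~light) <-> ~power)) = True
    (~power | armed) | ((light & power) & (safe & open)) = False
      ~power | armed = False
        ~power = False
      (light & power) & (safe & open) = False
        light & power = False
        safe & open = False
    (~armed & (safe -> ~open)) & ((armed & ~light) <-> ~power) = True
      ~armed & (safe -> ~open) = True
        ~armed = True
        safe -> ~open = True
          ~open = True
      (armed & ~light) <-> ~power = True
        armed & ~light = False
          ~light = True
        ~power = False
The formula evaluates to True.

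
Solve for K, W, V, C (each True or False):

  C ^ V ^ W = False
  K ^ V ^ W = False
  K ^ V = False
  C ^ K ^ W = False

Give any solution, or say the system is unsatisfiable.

K: False; W: False; V: False; C: False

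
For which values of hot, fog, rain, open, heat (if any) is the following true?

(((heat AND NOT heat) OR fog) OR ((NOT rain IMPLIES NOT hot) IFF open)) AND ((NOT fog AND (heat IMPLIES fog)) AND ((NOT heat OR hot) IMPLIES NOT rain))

hot = True, fog = False, rain = False, open = False, heat = False

  ((heat AND NOT heat) OR fog) OR ((NOT rain IMPLIES NOT hot) IFF open) = True
    (heat AND NOT heat) OR fog = False
      heat AND NOT heat = False
        NOT heat = True
    (NOT rain IMPLIES NOT hot) IFF open = True
      NOT rain IMPLIES NOT hot = False
        NOT rain = True
        NOT hot = False
  (NOT fog AND (heat IMPLIES fog)) AND ((NOT heat OR hot) IMPLIES NOT rain) = True
    NOT fog AND (heat IMPLIES fog) = True
      NOT fog = True
      heat IMPLIES fog = True
    (NOT heat OR hot) IMPLIES NOT rain = True
      NOT heat OR hot = True
        NOT heat = True
      NOT rain = True
Both conjuncts True, so the formula holds.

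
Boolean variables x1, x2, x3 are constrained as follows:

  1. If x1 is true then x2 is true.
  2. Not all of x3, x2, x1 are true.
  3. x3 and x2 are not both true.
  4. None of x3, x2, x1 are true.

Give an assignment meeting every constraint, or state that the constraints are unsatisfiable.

x1 = False, x2 = False, x3 = False

  (1) x1=F ⇒ x2: vacuous ✓
  (2) {x3, x2, x1}: 0/3 true — not all ✓
  (3) x3=F, x2=F — not both ✓
  (4) {x3, x2, x1}: 0 true — none ✓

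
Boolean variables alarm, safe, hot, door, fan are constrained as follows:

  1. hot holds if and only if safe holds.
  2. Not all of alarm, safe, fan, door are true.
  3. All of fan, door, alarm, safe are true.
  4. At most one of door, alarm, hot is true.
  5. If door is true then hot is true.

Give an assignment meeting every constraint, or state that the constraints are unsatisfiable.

Case alarm = True:
  (3) forces fan = True.
  (3) forces door = True.
  Constraint (4) is violated (door=T, alarm=T) — contradiction.
Case alarm = False:
  Constraint (3) is violated (alarm=F) — contradiction.
Both cases fail — unsatisfiable.

UNSATISFIABLE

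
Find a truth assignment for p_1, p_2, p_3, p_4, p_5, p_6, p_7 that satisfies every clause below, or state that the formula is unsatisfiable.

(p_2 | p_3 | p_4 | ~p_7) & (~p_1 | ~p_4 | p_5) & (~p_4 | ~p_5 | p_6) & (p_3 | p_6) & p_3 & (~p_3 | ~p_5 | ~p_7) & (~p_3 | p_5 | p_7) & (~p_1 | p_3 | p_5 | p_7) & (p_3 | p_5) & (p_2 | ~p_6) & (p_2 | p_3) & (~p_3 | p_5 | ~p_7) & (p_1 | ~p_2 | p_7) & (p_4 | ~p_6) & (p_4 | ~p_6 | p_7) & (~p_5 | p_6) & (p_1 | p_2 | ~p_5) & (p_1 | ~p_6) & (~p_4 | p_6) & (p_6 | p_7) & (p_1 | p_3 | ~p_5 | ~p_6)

p_1=T, p_2=T, p_3=T, p_4=T, p_5=T, p_6=T, p_7=F

Unit clause (p_3) forces p_3 = True.
Set p_1 = True.
Try p_2 = False:
  (p_2 | ~p_6) forces p_6 = False.
  (~p_5 | p_6) forces p_5 = False.
  (~p_1 | ~p_4 | p_5) forces p_4 = False.
  (~p_3 | p_5 | p_7) forces p_7 = True.
  clause (~p_3 | p_5 | ~p_7) is falsified — backtrack.
So p_2 = True.
Set p_4 = True.
  then (~p_1 | ~p_4 | p_5) forces p_5 = True.
  then (~p_4 | ~p_5 | p_6) forces p_6 = True.
  then (~p_3 | ~p_5 | ~p_7) forces p_7 = False.
All clauses satisfied.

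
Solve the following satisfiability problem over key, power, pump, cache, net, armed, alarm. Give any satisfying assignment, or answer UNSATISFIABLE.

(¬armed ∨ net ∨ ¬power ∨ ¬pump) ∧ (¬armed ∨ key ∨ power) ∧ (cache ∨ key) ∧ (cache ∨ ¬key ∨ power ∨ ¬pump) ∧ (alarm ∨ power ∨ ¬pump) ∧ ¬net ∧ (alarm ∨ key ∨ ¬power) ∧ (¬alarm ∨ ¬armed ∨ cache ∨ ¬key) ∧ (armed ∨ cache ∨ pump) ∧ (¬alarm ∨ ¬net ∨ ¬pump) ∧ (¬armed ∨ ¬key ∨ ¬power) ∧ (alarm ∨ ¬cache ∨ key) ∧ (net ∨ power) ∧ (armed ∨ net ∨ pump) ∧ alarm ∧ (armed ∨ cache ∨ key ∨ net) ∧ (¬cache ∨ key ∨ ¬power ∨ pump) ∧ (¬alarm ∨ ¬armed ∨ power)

Unit clause (¬net) forces net = False.
In (net ∨ power) only power is left, so power = True.
Unit clause (alarm) forces alarm = True.
Set key = False.
  then (cache ∨ key) forces cache = True.
  then (¬cache ∨ key ∨ ¬power ∨ pump) forces pump = True.
  then (¬armed ∨ net ∨ ¬power ∨ ¬pump) forces armed = False.
All clauses satisfied.

key = False; power = True; pump = True; cache = True; net = False; armed = False; alarm = True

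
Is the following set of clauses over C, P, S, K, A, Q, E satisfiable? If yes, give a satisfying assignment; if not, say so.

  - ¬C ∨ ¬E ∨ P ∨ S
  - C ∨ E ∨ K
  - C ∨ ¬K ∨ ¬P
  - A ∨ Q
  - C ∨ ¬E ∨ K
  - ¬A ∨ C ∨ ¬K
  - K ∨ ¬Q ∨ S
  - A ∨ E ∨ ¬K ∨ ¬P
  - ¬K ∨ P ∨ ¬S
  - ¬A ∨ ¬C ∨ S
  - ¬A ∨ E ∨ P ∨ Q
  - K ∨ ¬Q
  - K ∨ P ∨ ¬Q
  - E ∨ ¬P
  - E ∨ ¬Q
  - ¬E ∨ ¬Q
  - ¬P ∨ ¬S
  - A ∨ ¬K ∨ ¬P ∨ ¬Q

C=T, P=F, S=T, K=F, A=T, Q=F, E=T

Set C = True.
Try P = True:
  (E ∨ ¬P) forces E = True.
  (¬E ∨ ¬Q) forces Q = False.
  (A ∨ Q) forces A = True.
  (¬A ∨ ¬C ∨ S) forces S = True.
  clause (¬P ∨ ¬S) is falsified — backtrack.
So P = False.
Set S = True.
  then (¬K ∨ P ∨ ¬S) forces K = False.
  then (K ∨ ¬Q) forces Q = False.
  then (A ∨ Q) forces A = True.
  then (¬A ∨ E ∨ P ∨ Q) forces E = True.
All clauses satisfied.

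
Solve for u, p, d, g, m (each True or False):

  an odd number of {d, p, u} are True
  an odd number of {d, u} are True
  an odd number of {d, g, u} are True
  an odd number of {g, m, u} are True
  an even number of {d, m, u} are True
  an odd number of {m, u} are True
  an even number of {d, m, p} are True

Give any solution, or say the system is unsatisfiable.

u=F, p=F, d=T, g=F, m=T

{d, p, u}: 1 true → odd ✓
{d, u}: 1 true → odd ✓
{d, g, u}: 1 true → odd ✓
{g, m, u}: 1 true → odd ✓
{d, m, u}: 2 true → even ✓
{m, u}: 1 true → odd ✓
{d, m, p}: 2 true → even ✓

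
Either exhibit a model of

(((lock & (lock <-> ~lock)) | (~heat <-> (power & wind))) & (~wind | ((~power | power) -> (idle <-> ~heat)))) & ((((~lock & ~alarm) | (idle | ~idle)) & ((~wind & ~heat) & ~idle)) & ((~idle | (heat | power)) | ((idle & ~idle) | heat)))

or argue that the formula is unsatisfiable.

Unsatisfiable — no assignment works.

Case idle = True: the conjunct ~idle is False.
Case idle = False: the formula simplifies to (((lock & (lock <-> ~lock)) | (~heat <-> (power & wind))) & (~wind | ((~power | power) -> heat))) & (~wind & ~heat).
  wind = True: the conjunct ~wind is False.
  wind = False: simplifies to ((lock & (lock <-> ~lock)) | heat) & ~heat.
    heat = True: the conjunct ~heat is False.
    heat = False: simplifies to lock & (lock <-> ~lock).
      lock = True: the conjunct lock <-> ~lock becomes True <-> ~True = False.
      lock = False: the conjunct lock is False.
Both cases fail — unsatisfiable.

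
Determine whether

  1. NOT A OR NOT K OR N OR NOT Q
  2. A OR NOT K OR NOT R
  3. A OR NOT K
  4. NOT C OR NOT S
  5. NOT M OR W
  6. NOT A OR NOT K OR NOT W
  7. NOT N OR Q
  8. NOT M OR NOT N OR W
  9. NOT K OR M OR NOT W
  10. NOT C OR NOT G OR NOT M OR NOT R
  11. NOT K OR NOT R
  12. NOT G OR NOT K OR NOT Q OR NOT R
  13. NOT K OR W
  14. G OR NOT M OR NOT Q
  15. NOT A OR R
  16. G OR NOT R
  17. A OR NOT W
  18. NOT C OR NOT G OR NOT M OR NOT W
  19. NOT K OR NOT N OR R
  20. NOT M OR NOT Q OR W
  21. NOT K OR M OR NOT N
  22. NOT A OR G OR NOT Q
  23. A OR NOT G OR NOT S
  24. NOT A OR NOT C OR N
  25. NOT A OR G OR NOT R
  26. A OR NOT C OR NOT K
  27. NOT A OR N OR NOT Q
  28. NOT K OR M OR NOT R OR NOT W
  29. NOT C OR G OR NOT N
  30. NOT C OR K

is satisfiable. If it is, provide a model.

Set Q = True.
Try K = True:
  (A OR NOT K) forces A = True.
  (NOT A OR NOT K OR N OR NOT Q) forces N = True.
  (NOT A OR NOT K OR NOT W) forces W = False.
  clause (NOT K OR W) is falsified — backtrack.
So K = False.
  then (NOT C OR K) forces C = False.
Set G = True.
Set S = True.
  then (A OR NOT G OR NOT S) forces A = True.
  then (NOT A OR N OR NOT Q) forces N = True.
  then (NOT A OR R) forces R = True.
Set W = False.
  then (NOT M OR W) forces M = False.
All clauses satisfied.

Q = True, K = False, G = True, C = False, S = True, W = False, M = False, A = True, N = True, R = True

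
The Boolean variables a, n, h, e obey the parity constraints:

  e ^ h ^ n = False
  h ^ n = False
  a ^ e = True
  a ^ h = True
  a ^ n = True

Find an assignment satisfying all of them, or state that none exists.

a=T, n=F, h=F, e=F

e ^ h ^ n = F ^ F ^ F = False ✓
h ^ n = F ^ F = False ✓
a ^ e = T ^ F = True ✓
a ^ h = T ^ F = True ✓
a ^ n = T ^ F = True ✓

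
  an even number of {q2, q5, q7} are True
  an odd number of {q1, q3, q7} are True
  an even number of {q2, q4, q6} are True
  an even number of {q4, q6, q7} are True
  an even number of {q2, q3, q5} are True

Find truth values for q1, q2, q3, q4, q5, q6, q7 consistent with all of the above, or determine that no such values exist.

q1: True, q2: True, q3: True, q4: False, q5: False, q6: True, q7: True

{q2, q5, q7}: 2 true → even ✓
{q1, q3, q7}: 3 true → odd ✓
{q2, q4, q6}: 2 true → even ✓
{q4, q6, q7}: 2 true → even ✓
{q2, q3, q5}: 2 true → even ✓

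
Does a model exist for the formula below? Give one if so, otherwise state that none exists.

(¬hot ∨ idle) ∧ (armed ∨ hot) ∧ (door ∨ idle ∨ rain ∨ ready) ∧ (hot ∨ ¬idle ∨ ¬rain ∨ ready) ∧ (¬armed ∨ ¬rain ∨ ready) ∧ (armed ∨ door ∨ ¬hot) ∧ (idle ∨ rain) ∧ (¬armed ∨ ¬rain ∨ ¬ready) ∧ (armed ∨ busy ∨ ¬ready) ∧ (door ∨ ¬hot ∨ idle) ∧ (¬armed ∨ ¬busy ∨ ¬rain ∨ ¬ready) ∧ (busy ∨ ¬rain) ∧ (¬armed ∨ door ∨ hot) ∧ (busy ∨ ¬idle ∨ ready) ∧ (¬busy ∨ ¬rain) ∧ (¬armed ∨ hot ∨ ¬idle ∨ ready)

ready: True; idle: True; rain: False; hot: True; busy: True; door: False; armed: True

Set ready = True.
Try idle = False:
  (¬hot ∨ idle) forces hot = False.
  (armed ∨ hot) forces armed = True.
  (idle ∨ rain) forces rain = True.
  clause (¬armed ∨ ¬rain ∨ ¬ready) is falsified — backtrack.
So idle = True.
Set rain = False.
Set hot = True.
Set busy = True.
Set door = False.
  then (armed ∨ door ∨ ¬hot) forces armed = True.
All clauses satisfied.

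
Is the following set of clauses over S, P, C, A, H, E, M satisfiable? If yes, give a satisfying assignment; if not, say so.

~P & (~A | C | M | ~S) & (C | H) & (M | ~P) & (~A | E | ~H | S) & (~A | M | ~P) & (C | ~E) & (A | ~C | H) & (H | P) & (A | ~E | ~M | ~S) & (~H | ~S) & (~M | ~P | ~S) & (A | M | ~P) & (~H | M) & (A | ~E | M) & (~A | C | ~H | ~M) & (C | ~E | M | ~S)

S=F, P=F, C=T, A=T, H=T, E=T, M=T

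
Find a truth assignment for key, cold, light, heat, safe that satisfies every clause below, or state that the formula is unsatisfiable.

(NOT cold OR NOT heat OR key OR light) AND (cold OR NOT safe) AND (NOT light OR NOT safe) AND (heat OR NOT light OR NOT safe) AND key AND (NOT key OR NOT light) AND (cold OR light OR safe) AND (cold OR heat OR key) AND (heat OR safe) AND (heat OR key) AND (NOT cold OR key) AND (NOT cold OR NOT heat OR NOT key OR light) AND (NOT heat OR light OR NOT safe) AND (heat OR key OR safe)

key=T, cold=T, light=F, heat=F, safe=T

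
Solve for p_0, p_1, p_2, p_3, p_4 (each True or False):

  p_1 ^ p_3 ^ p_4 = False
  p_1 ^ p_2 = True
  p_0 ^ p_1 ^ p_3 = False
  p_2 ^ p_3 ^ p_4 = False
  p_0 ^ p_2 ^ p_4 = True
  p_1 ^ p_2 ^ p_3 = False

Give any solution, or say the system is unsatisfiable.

Unsatisfiable — no assignment works.

Adding constraints 1, 2, 4 mod 2: every variable appears an even number of times on the left, so the left side is 0.
But the right sides sum to 1 (mod 2). 0 ≠ 1 — the system is inconsistent.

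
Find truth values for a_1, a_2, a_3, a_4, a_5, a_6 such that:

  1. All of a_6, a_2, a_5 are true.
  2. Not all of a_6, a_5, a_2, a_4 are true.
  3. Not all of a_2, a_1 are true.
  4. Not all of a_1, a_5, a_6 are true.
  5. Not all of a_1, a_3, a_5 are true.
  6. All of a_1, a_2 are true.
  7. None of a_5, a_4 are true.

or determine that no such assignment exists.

Case a_5 = True:
  Constraint (7) is violated (a_5=T) — contradiction.
Case a_5 = False:
  Constraint (1) is violated (a_5=F) — contradiction.
Both cases fail — unsatisfiable.

UNSATISFIABLE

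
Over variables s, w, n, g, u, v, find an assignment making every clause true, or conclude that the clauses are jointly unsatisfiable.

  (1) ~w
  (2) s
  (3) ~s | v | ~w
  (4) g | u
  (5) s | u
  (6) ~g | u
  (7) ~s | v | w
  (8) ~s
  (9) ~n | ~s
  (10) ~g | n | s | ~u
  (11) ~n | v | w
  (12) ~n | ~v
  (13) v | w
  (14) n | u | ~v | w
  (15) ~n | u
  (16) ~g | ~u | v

Case s = True:
  Clause (~s) is falsified — contradiction.
Case s = False:
  Clause (s) is falsified — contradiction.
Both cases fail, so the formula is unsatisfiable.

The formula is unsatisfiable.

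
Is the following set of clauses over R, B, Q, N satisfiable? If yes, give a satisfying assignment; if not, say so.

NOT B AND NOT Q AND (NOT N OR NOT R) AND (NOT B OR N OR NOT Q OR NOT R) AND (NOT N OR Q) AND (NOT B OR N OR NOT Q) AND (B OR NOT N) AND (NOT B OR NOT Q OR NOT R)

R: True, B: False, Q: False, N: False

Unit clause (NOT B) forces B = False.
Unit clause (NOT Q) forces Q = False.
In (NOT N OR Q) only NOT N is left, so N = False.
Set R = True.
Check each clause:
  (NOT B): NOT B holds.
  (NOT Q): NOT Q holds.
  (NOT N OR NOT R): NOT N holds.
  (NOT B OR N OR NOT Q OR NOT R): NOT B holds.
  (NOT N OR Q): NOT N holds.
  (NOT B OR N OR NOT Q): NOT B holds.
  (B OR NOT N): NOT N holds.
  (NOT B OR NOT Q OR NOT R): NOT B holds.
All clauses satisfied.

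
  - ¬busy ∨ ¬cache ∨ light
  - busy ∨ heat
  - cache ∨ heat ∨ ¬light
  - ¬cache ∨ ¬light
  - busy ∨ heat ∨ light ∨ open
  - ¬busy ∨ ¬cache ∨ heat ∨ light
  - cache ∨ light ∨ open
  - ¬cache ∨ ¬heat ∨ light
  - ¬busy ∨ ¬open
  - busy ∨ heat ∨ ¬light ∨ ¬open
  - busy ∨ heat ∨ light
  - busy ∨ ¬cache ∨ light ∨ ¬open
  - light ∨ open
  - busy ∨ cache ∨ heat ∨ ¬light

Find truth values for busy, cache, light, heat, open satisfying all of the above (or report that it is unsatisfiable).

Set busy = False.
  then (busy ∨ heat) forces heat = True.
Try cache = True:
  (¬cache ∨ ¬light) forces light = False.
  clause (¬cache ∨ ¬heat ∨ light) is falsified — backtrack.
So cache = False.
Set light = True.
Set open = True.
All clauses satisfied.

busy: False, cache: False, light: True, heat: True, open: True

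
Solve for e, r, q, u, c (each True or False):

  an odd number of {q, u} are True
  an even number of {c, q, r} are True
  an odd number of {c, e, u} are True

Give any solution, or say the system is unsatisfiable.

e = True, r = True, q = False, u = True, c = True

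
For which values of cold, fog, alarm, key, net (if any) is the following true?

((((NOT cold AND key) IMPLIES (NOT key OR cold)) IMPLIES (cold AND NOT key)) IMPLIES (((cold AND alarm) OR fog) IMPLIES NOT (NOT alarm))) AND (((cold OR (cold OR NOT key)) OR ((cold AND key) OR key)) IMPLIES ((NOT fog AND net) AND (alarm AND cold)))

cold: True, fog: False, alarm: True, key: False, net: True

  (((NOT cold AND key) IMPLIES (NOT key OR cold)) IMPLIES (cold AND NOT key)) IMPLIES (((cold AND alarm) OR fog) IMPLIES NOT (NOT alarm)) = True
    ((NOT cold AND key) IMPLIES (NOT key OR cold)) IMPLIES (cold AND NOT key) = True
      (NOT cold AND key) IMPLIES (NOT key OR cold) = True
        NOT cold AND key = False
          NOT cold = False
        NOT key OR cold = True
          NOT key = True
      cold AND NOT key = True
        NOT key = True
    ((cold AND alarm) OR fog) IMPLIES NOT (NOT alarm) = True
      (cold AND alarm) OR fog = True
        cold AND alarm = True
      NOT (NOT alarm) = True
        NOT alarm = False
  ((cold OR (cold OR NOT key)) OR ((cold AND key) OR key)) IMPLIES ((NOT fog AND net) AND (alarm AND cold)) = True
    (cold OR (cold OR NOT key)) OR ((cold AND key) OR key) = True
      cold OR (cold OR NOT key) = True
        cold OR NOT key = True
          NOT key = True
      (cold AND key) OR key = False
        cold AND key = False
    (NOT fog AND net) AND (alarm AND cold) = True
      NOT fog AND net = True
        NOT fog = True
      alarm AND cold = True
Both conjuncts True, so the formula holds.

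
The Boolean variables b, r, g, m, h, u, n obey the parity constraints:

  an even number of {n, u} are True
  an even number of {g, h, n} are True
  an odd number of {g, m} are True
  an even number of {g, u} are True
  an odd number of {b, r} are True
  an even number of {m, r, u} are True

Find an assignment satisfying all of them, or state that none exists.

b = False, r = True, g = True, m = False, h = False, u = True, n = True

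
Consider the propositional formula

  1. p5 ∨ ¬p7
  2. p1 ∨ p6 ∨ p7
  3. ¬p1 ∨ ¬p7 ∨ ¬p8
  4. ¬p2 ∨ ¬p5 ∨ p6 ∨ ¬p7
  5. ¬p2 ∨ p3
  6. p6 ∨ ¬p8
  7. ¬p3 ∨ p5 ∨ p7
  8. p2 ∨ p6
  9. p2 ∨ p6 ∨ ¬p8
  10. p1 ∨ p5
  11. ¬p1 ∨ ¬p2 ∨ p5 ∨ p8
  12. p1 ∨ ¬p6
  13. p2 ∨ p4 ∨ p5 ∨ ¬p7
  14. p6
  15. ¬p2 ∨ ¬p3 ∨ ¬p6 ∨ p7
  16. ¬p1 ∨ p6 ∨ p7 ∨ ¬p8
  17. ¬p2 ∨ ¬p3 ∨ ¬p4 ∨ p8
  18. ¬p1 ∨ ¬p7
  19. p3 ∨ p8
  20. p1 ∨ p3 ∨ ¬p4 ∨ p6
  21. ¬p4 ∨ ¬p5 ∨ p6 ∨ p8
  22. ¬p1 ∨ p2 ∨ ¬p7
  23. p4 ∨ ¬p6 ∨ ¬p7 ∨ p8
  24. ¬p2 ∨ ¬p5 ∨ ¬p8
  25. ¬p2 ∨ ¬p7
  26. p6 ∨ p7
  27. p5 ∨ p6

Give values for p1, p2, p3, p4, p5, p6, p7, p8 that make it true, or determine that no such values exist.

Unit clause (p6) forces p6 = True.
In (p1 ∨ ¬p6) only p1 is left, so p1 = True.
In (¬p1 ∨ ¬p7) only ¬p7 is left, so p7 = False.
Try p2 = True:
  (¬p2 ∨ p3) forces p3 = True.
  clause (¬p2 ∨ ¬p3 ∨ ¬p6 ∨ p7) is falsified — backtrack.
So p2 = False.
Set p3 = True.
  then (¬p3 ∨ p5 ∨ p7) forces p5 = True.
Set p4 = True.
Set p8 = False.
All clauses satisfied.

p1 = True; p2 = False; p3 = True; p4 = True; p5 = True; p6 = True; p7 = False; p8 = False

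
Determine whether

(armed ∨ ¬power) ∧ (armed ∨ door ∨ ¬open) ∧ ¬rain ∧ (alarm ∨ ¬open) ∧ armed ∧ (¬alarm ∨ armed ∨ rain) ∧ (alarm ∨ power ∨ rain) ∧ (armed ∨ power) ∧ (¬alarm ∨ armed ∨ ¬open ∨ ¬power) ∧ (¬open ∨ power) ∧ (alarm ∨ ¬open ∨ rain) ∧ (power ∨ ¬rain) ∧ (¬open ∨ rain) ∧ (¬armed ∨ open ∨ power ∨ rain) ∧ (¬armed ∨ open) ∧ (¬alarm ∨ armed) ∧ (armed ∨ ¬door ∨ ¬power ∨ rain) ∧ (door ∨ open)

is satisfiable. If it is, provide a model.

Unsatisfiable

Case armed = True:
  (¬rain) forces rain = False.
  (¬open ∨ rain) forces open = False.
  Clause (¬armed ∨ open) is falsified — contradiction.
Case armed = False:
  Clause (armed) is falsified — contradiction.
Both cases fail, so the formula is unsatisfiable.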